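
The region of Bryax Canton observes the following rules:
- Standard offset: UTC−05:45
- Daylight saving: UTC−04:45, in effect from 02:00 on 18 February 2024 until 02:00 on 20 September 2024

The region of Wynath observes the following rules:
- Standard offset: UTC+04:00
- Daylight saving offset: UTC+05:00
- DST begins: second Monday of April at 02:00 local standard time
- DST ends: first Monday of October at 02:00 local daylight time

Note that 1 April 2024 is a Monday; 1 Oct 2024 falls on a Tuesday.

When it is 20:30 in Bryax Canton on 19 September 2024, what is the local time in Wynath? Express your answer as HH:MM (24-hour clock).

19 September 2024 lies within the daylight-saving period (18 February – 20 September), so Bryax Canton is on daylight time, UTC−04:45.
20:30 Bryax Canton + 4h45m = 01:15 UTC (rolling into the next day, 20 September 2024).
1 April 2024 is a Monday, so the first Monday is April 1 and the second is April 8.
1 October 2024 is a Tuesday, so the first Monday is October 7.
At the standard offset (UTC+04:00), 01:15 UTC + 4h = 05:15 Wynath standard time.
The standard-time date in Wynath, 20 September 2024, lies within the daylight-saving period (8 April – 7 October), so Wynath is on daylight time, UTC+05:00.
01:15 UTC + 5h = 06:15 Wynath.

06:15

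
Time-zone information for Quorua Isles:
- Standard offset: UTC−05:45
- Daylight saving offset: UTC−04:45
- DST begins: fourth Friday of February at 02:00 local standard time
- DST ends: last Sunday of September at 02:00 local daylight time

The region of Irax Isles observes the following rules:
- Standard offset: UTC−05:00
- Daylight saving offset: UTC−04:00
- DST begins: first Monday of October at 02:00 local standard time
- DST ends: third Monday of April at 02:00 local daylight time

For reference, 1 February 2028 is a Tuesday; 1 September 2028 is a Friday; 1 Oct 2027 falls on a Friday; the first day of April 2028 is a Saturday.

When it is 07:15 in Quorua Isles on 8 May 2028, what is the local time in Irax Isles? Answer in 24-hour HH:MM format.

1 February 2028 is a Tuesday, so the first Friday is February 4 and the fourth is February 25.
1 September 2028 is a Friday, so Sundays fall on 3, 10, 17, 24; the last is September 24.
8 May 2028 lies within the daylight-saving period (25 February – 24 September), so Quorua Isles is on daylight time, UTC−04:45.
07:15 Quorua Isles + 4h45m = 12:00 UTC.
1 October 2027 is a Friday, so the first Monday is October 4.
1 April 2028 is a Saturday, so the first Monday is April 3 and the third is April 17.
At the standard offset (UTC−05:00), 12:00 UTC − 5h = 07:00 Irax Isles standard time.
The standard-time date in Irax Isles, 8 May 2028, does not fall between 4 October 2027 and 17 April 2028, so daylight saving is not in effect and Irax Isles is at UTC−05:00.
12:00 UTC − 5h = 07:00 Irax Isles.

07:00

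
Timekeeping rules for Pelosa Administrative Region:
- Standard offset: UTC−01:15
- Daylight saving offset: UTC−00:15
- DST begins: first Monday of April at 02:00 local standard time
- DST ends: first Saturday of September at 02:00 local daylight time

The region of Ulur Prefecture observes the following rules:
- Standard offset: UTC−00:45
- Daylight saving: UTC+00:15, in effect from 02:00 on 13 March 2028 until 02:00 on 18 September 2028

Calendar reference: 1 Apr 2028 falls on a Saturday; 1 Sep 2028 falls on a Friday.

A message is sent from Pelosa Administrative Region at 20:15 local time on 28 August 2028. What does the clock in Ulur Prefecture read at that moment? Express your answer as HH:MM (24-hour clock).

1 April 2028 is a Saturday, so the first Monday is April 3.
1 September 2028 is a Friday, so the first Saturday is September 2.
Daylight saving runs 3 April – 2 September; 28 August 2028 is inside that window, so Pelosa Administrative Region is at UTC−00:15.
20:15 Pelosa Administrative Region + 0h15m = 20:30 UTC.
At the standard offset (UTC−00:45), 20:30 UTC − 0h45m = 19:45 Ulur Prefecture standard time.
The standard-time date in Ulur Prefecture, 28 August 2028, falls between 13 March and 18 September, so daylight saving is in effect and Ulur Prefecture is at UTC+00:15.
20:30 UTC + 0h15m = 20:45 Ulur Prefecture.

20:45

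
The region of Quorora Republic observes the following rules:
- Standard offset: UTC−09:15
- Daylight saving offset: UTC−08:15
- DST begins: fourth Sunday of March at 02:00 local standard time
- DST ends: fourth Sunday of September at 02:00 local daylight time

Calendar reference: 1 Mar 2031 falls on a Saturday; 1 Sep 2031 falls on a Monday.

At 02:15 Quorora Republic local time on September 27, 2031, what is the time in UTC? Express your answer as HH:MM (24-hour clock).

1 March 2031 is a Saturday, so the first Sunday is March 2 and the fourth is March 23.
1 September 2031 is a Monday, so the first Sunday is September 7 and the fourth is September 28.
Daylight saving runs 23 March – 28 September; September 27, 2031 is inside that window, so Quorora Republic is at UTC−08:15.
02:15 local + 8h15m = 10:30 UTC.

10:30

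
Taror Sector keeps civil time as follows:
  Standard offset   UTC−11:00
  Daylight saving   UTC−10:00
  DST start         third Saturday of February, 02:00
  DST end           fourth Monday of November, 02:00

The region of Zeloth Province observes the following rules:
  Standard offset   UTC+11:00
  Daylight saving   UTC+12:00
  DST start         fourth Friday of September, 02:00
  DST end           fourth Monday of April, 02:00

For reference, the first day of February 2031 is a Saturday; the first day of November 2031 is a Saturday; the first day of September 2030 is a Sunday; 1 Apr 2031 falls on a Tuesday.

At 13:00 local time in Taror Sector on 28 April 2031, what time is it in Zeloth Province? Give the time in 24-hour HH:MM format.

1 February 2031 is a Saturday, so the first Saturday is February 1 and the third is February 15.
1 November 2031 is a Saturday, so the first Monday is November 3 and the fourth is November 24.
28 April 2031 lies within the daylight-saving period (15 February – 24 November), so Taror Sector is on daylight time, UTC−10:00.
13:00 Taror Sector + 10h = 23:00 UTC.
1 September 2030 is a Sunday, so the first Friday is September 6 and the fourth is September 27.
1 April 2031 is a Tuesday, so the first Monday is April 7 and the fourth is April 28.
At the standard offset (UTC+11:00), 23:00 UTC + 11h = 10:00 Zeloth Province standard time (rolling into the next day, 29 April 2031).
The standard-time date in Zeloth Province, 29 April 2031, does not fall between 27 September 2030 and 28 April 2031, so daylight saving is not in effect and Zeloth Province is at UTC+11:00.
23:00 UTC + 11h = 10:00 Zeloth Province (rolling into the next day, 29 April 2031).

10:00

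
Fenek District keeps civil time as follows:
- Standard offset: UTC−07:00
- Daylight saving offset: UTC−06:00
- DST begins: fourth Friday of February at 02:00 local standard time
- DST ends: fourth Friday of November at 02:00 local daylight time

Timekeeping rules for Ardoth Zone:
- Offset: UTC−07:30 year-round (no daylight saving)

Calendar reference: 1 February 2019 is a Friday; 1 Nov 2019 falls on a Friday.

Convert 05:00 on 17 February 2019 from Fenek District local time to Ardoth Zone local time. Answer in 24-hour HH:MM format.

1 February 2019 is a Friday, so the first Friday is February 1 and the fourth is February 22.
1 November 2019 is a Friday, so the first Friday is November 1 and the fourth is November 22.
17 February 2019 is outside the daylight-saving period (22 February – 22 November), so Fenek District is on standard time, UTC−07:00.
05:00 Fenek District + 7h = 12:00 UTC.
Ardoth Zone has no daylight saving, so its offset is UTC−07:30 year-round.
12:00 UTC − 7h30m = 04:30 Ardoth Zone.

04:30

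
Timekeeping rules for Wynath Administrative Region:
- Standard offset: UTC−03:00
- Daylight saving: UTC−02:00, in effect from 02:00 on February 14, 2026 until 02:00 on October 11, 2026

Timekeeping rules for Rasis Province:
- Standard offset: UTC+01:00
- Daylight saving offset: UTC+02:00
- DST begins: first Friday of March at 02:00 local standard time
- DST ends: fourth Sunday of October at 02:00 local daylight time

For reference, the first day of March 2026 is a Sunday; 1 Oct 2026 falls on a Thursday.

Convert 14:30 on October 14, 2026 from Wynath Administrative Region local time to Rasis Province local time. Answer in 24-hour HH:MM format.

19:30

Daylight saving runs 14 February – 11 October; October 14, 2026 is outside that window, so Wynath Administrative Region is on standard time at UTC−03:00.
14:30 Wynath Administrative Region + 3h = 17:30 UTC.
1 March 2026 is a Sunday, so the first Friday is March 6.
1 October 2026 is a Thursday, so the first Sunday is October 4 and the fourth is October 25.
At the standard offset (UTC+01:00), 17:30 UTC + 1h = 18:30 Rasis Province standard time.
The standard-time date in Rasis Province, October 14, 2026, falls between 6 March and 25 October, so daylight saving is in effect and Rasis Province is at UTC+02:00.
17:30 UTC + 2h = 19:30 Rasis Province.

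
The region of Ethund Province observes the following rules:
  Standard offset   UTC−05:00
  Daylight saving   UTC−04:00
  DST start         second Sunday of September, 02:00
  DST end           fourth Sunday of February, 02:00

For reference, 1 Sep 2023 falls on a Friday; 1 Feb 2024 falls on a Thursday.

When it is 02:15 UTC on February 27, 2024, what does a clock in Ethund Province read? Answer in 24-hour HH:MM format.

1 September 2023 is a Friday, so the first Sunday is September 3 and the second is September 10.
1 February 2024 is a Thursday, so the first Sunday is February 4 and the fourth is February 25.
At the standard offset (UTC−05:00), 02:15 UTC − 5h = 21:15 Ethund Province standard time (rolling into the previous day, 26 February 2024).
Daylight saving runs 10 September 2023 – 25 February 2024; the standard-time date in Ethund Province, February 26, 2024, is outside that window, so Ethund Province is on standard time at UTC−05:00.
02:15 UTC − 5h = 21:15 local (rolling into the previous day, 26 February 2024).

21:15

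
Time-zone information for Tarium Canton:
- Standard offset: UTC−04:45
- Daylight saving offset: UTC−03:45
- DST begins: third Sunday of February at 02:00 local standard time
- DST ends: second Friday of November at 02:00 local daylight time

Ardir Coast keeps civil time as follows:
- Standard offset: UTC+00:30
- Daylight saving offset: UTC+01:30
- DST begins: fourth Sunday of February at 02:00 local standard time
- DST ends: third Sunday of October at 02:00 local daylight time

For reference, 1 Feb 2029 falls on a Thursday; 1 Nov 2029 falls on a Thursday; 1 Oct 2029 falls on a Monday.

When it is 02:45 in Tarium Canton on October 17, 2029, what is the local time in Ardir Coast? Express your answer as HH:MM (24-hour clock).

08:00

1 February 2029 is a Thursday, so the first Sunday is February 4 and the third is February 18.
1 November 2029 is a Thursday, so the first Friday is November 2 and the second is November 9.
October 17, 2029 lies within the daylight-saving period (18 February – 9 November), so Tarium Canton is on daylight time, UTC−03:45.
02:45 Tarium Canton + 3h45m = 06:30 UTC.
1 February 2029 is a Thursday, so the first Sunday is February 4 and the fourth is February 25.
1 October 2029 is a Monday, so the first Sunday is October 7 and the third is October 21.
At the standard offset (UTC+00:30), 06:30 UTC + 0h30m = 07:00 Ardir Coast standard time.
Daylight saving runs 25 February – 21 October; the standard-time date in Ardir Coast, October 17, 2029, is inside that window, so Ardir Coast is at UTC+01:30.
06:30 UTC + 1h30m = 08:00 Ardir Coast.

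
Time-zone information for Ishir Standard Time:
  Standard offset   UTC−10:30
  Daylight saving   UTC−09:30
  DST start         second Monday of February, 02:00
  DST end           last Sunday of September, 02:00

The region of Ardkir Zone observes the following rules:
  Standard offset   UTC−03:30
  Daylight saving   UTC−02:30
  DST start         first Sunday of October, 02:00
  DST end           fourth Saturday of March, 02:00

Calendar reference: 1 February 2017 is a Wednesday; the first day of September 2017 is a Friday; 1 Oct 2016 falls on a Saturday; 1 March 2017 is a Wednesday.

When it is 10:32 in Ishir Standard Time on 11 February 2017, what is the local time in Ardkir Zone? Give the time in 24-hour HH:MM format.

1 February 2017 is a Wednesday, so the first Monday is February 6 and the second is February 13.
1 September 2017 is a Friday, so Sundays fall on 3, 10, 17, 24; the last is September 24.
11 February 2017 does not fall between 13 February and 24 September, so daylight saving is not in effect and Ishir Standard Time is at UTC−10:30.
10:32 Ishir Standard Time + 10h30m = 21:02 UTC.
1 October 2016 is a Saturday, so the first Sunday is October 2.
1 March 2017 is a Wednesday, so the first Saturday is March 4 and the fourth is March 25.
At the standard offset (UTC−03:30), 21:02 UTC − 3h30m = 17:32 Ardkir Zone standard time.
The standard-time date in Ardkir Zone, 11 February 2017, falls between 2 October 2016 and 25 March 2017, so daylight saving is in effect and Ardkir Zone is at UTC−02:30.
21:02 UTC − 2h30m = 18:32 Ardkir Zone.

18:32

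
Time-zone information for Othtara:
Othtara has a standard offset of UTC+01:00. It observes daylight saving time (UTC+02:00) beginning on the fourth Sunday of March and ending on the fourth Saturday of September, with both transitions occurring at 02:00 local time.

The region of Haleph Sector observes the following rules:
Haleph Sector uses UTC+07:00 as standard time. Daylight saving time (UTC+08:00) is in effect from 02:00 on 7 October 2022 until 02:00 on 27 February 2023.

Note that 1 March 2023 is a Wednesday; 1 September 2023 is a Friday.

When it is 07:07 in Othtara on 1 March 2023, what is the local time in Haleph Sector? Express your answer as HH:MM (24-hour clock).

13:07

1 March 2023 is a Wednesday, so the first Sunday is March 5 and the fourth is March 26.
1 September 2023 is a Friday, so the first Saturday is September 2 and the fourth is September 23.
Daylight saving runs 26 March – 23 September; 1 March 2023 is outside that window, so Othtara is on standard time at UTC+01:00.
07:07 Othtara − 1h = 06:07 UTC.
At the standard offset (UTC+07:00), 06:07 UTC + 7h = 13:07 Haleph Sector standard time.
The standard-time date in Haleph Sector, 1 March 2023, does not fall between 7 October 2022 and 27 February 2023, so daylight saving is not in effect and Haleph Sector is at UTC+07:00.
06:07 UTC + 7h = 13:07 Haleph Sector.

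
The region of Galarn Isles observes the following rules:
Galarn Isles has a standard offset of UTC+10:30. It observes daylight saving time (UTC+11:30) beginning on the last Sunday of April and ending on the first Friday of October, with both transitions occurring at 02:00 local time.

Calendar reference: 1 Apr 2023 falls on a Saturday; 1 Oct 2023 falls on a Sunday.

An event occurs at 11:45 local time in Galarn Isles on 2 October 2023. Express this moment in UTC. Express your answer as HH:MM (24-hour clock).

00:15

1 April 2023 is a Saturday, so Sundays fall on 2, 9, 16, 23, 30; the last is April 30.
1 October 2023 is a Sunday, so the first Friday is October 6.
Daylight saving runs 30 April – 6 October; 2 October 2023 is inside that window, so Galarn Isles is at UTC+11:30.
11:45 local − 11h30m = 00:15 UTC.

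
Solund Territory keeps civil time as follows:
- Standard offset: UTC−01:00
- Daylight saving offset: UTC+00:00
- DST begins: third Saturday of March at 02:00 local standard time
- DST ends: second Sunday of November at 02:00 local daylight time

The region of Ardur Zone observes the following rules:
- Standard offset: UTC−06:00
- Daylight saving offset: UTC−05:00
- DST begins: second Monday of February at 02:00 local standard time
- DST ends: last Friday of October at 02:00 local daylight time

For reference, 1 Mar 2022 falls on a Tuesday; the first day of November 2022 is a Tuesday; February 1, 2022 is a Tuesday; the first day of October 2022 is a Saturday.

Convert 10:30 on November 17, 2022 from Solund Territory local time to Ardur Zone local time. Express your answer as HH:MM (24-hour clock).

05:30

1 March 2022 is a Tuesday, so the first Saturday is March 5 and the third is March 19.
1 November 2022 is a Tuesday, so the first Sunday is November 6 and the second is November 13.
Daylight saving runs 19 March – 13 November; November 17, 2022 is outside that window, so Solund Territory is on standard time at UTC−01:00.
10:30 Solund Territory + 1h = 11:30 UTC.
1 February 2022 is a Tuesday, so the first Monday is February 7 and the second is February 14.
1 October 2022 is a Saturday, so Fridays fall on 7, 14, 21, 28; the last is October 28.
At the standard offset (UTC−06:00), 11:30 UTC − 6h = 05:30 Ardur Zone standard time.
Daylight saving runs 14 February – 28 October; the standard-time date in Ardur Zone, November 17, 2022, is outside that window, so Ardur Zone is on standard time at UTC−06:00.
11:30 UTC − 6h = 05:30 Ardur Zone.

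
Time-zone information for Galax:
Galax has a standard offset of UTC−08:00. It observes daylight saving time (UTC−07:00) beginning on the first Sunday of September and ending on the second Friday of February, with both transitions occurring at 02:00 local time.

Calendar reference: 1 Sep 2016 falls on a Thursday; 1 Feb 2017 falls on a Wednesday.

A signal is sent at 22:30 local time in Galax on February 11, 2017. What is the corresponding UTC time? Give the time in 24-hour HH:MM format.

1 September 2016 is a Thursday, so the first Sunday is September 4.
1 February 2017 is a Wednesday, so the first Friday is February 3 and the second is February 10.
February 11, 2017 does not fall between 4 September 2016 and 10 February 2017, so daylight saving is not in effect and Galax is at UTC−08:00.
22:30 local + 8h = 06:30 UTC (rolling into the next day, 12 February 2017).

06:30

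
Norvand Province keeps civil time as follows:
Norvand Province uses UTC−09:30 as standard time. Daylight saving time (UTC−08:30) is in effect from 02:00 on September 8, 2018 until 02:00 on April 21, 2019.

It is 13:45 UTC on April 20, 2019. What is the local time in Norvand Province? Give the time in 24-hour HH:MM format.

05:15

At the standard offset (UTC−09:30), 13:45 UTC − 9h30m = 04:15 Norvand Province standard time.
The standard-time date in Norvand Province, April 20, 2019, falls between 8 September 2018 and 21 April 2019, so daylight saving is in effect and Norvand Province is at UTC−08:30.
13:45 UTC − 8h30m = 05:15 local.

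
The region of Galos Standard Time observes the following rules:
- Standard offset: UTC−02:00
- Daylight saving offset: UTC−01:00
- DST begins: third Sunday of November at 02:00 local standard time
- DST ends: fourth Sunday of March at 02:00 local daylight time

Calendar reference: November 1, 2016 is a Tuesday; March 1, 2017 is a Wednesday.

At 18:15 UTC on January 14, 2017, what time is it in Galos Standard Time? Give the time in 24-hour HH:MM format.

1 November 2016 is a Tuesday, so the first Sunday is November 6 and the third is November 20.
1 March 2017 is a Wednesday, so the first Sunday is March 5 and the fourth is March 26.
At the standard offset (UTC−02:00), 18:15 UTC − 2h = 16:15 Galos Standard Time standard time.
The standard-time date in Galos Standard Time, January 14, 2017, falls between 20 November 2016 and 26 March 2017, so daylight saving is in effect and Galos Standard Time is at UTC−01:00.
18:15 UTC − 1h = 17:15 local.

17:15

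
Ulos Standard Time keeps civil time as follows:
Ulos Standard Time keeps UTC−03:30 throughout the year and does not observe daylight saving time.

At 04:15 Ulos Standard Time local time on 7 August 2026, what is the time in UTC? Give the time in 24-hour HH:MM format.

07:45

Ulos Standard Time stays on UTC−03:30 all year.
04:15 local + 3h30m = 07:45 UTC.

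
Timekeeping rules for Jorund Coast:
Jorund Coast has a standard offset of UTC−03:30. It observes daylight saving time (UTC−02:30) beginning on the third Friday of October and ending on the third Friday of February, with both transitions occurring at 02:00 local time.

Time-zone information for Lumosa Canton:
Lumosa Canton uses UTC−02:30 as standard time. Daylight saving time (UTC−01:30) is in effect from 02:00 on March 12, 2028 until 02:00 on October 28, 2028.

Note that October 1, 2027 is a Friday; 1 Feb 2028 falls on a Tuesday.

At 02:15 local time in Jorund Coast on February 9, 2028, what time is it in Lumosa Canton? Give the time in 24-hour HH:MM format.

02:15

1 October 2027 is a Friday, so the first Friday is October 1 and the third is October 15.
1 February 2028 is a Tuesday, so the first Friday is February 4 and the third is February 18.
February 9, 2028 falls between 15 October 2027 and 18 February 2028, so daylight saving is in effect and Jorund Coast is at UTC−02:30.
02:15 Jorund Coast + 2h30m = 04:45 UTC.
At the standard offset (UTC−02:30), 04:45 UTC − 2h30m = 02:15 Lumosa Canton standard time.
The standard-time date in Lumosa Canton, February 9, 2028, does not fall between 12 March and 28 October, so daylight saving is not in effect and Lumosa Canton is at UTC−02:30.
04:45 UTC − 2h30m = 02:15 Lumosa Canton.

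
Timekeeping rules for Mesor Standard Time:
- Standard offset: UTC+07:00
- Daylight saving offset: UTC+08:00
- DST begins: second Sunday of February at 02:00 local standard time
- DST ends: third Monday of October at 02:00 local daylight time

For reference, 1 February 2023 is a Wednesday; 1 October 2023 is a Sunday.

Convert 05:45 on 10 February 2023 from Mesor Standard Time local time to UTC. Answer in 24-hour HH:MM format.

1 February 2023 is a Wednesday, so the first Sunday is February 5 and the second is February 12.
1 October 2023 is a Sunday, so the first Monday is October 2 and the third is October 16.
10 February 2023 does not fall between 12 February and 16 October, so daylight saving is not in effect and Mesor Standard Time is at UTC+07:00.
05:45 local − 7h = 22:45 UTC (rolling into the previous day, 9 February 2023).

22:45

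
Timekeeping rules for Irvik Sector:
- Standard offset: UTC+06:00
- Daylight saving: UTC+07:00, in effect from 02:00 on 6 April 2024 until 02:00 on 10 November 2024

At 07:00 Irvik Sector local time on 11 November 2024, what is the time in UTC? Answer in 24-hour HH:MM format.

11 November 2024 is outside the daylight-saving period (6 April – 10 November), so Irvik Sector is on standard time, UTC+06:00.
07:00 local − 6h = 01:00 UTC.

01:00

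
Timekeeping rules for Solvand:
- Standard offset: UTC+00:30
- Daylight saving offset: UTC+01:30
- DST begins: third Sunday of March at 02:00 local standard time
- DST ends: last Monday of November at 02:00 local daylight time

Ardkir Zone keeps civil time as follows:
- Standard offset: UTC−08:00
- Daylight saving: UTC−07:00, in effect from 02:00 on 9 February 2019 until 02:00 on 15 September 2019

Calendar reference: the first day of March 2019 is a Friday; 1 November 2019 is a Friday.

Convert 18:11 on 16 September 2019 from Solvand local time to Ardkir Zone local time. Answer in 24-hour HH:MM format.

1 March 2019 is a Friday, so the first Sunday is March 3 and the third is March 17.
1 November 2019 is a Friday, so Mondays fall on 4, 11, 18, 25; the last is November 25.
Daylight saving runs 17 March – 25 November; 16 September 2019 is inside that window, so Solvand is at UTC+01:30.
18:11 Solvand − 1h30m = 16:41 UTC.
At the standard offset (UTC−08:00), 16:41 UTC − 8h = 08:41 Ardkir Zone standard time.
Daylight saving runs 9 February – 15 September; the standard-time date in Ardkir Zone, 16 September 2019, is outside that window, so Ardkir Zone is on standard time at UTC−08:00.
16:41 UTC − 8h = 08:41 Ardkir Zone.

08:41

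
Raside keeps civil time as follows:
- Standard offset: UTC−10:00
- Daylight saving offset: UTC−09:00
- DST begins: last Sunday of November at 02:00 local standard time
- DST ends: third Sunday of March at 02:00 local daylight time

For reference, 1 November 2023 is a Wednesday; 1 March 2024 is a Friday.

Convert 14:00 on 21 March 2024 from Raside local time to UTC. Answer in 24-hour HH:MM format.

00:00

1 November 2023 is a Wednesday, so Sundays fall on 5, 12, 19, 26; the last is November 26.
1 March 2024 is a Friday, so the first Sunday is March 3 and the third is March 17.
Daylight saving runs 26 November 2023 – 17 March 2024; 21 March 2024 is outside that window, so Raside is on standard time at UTC−10:00.
14:00 local + 10h = 00:00 UTC (rolling into the next day, 22 March 2024).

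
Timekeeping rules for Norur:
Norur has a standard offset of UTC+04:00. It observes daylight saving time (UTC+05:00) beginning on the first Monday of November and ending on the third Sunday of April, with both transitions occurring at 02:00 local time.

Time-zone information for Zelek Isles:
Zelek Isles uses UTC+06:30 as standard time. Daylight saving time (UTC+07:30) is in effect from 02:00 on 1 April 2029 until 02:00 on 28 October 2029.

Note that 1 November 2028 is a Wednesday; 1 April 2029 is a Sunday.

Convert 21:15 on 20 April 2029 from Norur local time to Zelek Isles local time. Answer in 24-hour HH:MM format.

00:45

1 November 2028 is a Wednesday, so the first Monday is November 6.
1 April 2029 is a Sunday, so the first Sunday is April 1 and the third is April 15.
Daylight saving runs 6 November 2028 – 15 April 2029; 20 April 2029 is outside that window, so Norur is on standard time at UTC+04:00.
21:15 Norur − 4h = 17:15 UTC.
At the standard offset (UTC+06:30), 17:15 UTC + 6h30m = 23:45 Zelek Isles standard time.
The standard-time date in Zelek Isles, 20 April 2029, falls between 1 April and 28 October, so daylight saving is in effect and Zelek Isles is at UTC+07:30.
17:15 UTC + 7h30m = 00:45 Zelek Isles (rolling into the next day, 21 April 2029).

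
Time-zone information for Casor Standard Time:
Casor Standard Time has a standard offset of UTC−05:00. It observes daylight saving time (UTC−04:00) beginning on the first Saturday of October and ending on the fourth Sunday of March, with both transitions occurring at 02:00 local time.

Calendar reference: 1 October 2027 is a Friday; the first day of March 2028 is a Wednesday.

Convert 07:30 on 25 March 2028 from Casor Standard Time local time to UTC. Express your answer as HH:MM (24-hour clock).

1 October 2027 is a Friday, so the first Saturday is October 2.
1 March 2028 is a Wednesday, so the first Sunday is March 5 and the fourth is March 26.
Daylight saving runs 2 October 2027 – 26 March 2028; 25 March 2028 is inside that window, so Casor Standard Time is at UTC−04:00.
07:30 local + 4h = 11:30 UTC.

11:30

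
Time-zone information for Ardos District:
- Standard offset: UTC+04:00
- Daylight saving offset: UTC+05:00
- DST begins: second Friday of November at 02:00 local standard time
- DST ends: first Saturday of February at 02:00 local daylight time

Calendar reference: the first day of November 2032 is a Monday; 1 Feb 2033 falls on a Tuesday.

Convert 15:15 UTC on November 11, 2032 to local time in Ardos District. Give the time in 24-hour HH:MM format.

1 November 2032 is a Monday, so the first Friday is November 5 and the second is November 12.
1 February 2033 is a Tuesday, so the first Saturday is February 5.
At the standard offset (UTC+04:00), 15:15 UTC + 4h = 19:15 Ardos District standard time.
The standard-time date in Ardos District, November 11, 2032, is outside the daylight-saving period (12 November 2032 – 5 February 2033), so Ardos District is on standard time, UTC+04:00.
15:15 UTC + 4h = 19:15 local.

19:15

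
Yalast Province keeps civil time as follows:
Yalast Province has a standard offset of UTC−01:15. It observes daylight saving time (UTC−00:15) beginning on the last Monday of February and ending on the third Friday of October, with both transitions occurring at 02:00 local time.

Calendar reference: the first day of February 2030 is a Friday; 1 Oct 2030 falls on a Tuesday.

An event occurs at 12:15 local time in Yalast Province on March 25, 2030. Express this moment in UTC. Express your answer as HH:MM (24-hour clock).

1 February 2030 is a Friday, so Mondays fall on 4, 11, 18, 25; the last is February 25.
1 October 2030 is a Tuesday, so the first Friday is October 4 and the third is October 18.
March 25, 2030 lies within the daylight-saving period (25 February – 18 October), so Yalast Province is on daylight time, UTC−00:15.
12:15 local + 0h15m = 12:30 UTC.

12:30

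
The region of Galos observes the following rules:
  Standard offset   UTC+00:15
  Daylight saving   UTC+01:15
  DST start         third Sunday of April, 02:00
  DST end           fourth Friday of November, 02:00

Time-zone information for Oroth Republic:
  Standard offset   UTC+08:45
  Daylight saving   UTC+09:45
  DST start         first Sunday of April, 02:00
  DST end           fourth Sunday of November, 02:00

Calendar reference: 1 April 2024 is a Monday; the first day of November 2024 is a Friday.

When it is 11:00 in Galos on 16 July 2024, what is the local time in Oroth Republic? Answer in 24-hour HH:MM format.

1 April 2024 is a Monday, so the first Sunday is April 7 and the third is April 21.
1 November 2024 is a Friday, so the first Friday is November 1 and the fourth is November 22.
16 July 2024 lies within the daylight-saving period (21 April – 22 November), so Galos is on daylight time, UTC+01:15.
11:00 Galos − 1h15m = 09:45 UTC.
1 April 2024 is a Monday, so the first Sunday is April 7.
1 November 2024 is a Friday, so the first Sunday is November 3 and the fourth is November 24.
At the standard offset (UTC+08:45), 09:45 UTC + 8h45m = 18:30 Oroth Republic standard time.
The standard-time date in Oroth Republic, 16 July 2024, falls between 7 April and 24 November, so daylight saving is in effect and Oroth Republic is at UTC+09:45.
09:45 UTC + 9h45m = 19:30 Oroth Republic.

19:30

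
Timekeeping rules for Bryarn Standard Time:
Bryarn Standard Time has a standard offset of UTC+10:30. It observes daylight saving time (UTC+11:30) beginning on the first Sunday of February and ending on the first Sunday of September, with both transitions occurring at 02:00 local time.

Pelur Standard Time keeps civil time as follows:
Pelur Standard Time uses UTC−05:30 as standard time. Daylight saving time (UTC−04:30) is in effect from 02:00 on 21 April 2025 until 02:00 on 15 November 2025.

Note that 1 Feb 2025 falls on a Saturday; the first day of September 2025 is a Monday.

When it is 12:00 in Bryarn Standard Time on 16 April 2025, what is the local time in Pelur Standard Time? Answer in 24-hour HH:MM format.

1 February 2025 is a Saturday, so the first Sunday is February 2.
1 September 2025 is a Monday, so the first Sunday is September 7.
16 April 2025 lies within the daylight-saving period (2 February – 7 September), so Bryarn Standard Time is on daylight time, UTC+11:30.
12:00 Bryarn Standard Time − 11h30m = 00:30 UTC.
At the standard offset (UTC−05:30), 00:30 UTC − 5h30m = 19:00 Pelur Standard Time standard time (rolling into the previous day, 15 April 2025).
The standard-time date in Pelur Standard Time, 15 April 2025, is outside the daylight-saving period (21 April – 15 November), so Pelur Standard Time is on standard time, UTC−05:30.
00:30 UTC − 5h30m = 19:00 Pelur Standard Time (rolling into the previous day, 15 April 2025).

19:00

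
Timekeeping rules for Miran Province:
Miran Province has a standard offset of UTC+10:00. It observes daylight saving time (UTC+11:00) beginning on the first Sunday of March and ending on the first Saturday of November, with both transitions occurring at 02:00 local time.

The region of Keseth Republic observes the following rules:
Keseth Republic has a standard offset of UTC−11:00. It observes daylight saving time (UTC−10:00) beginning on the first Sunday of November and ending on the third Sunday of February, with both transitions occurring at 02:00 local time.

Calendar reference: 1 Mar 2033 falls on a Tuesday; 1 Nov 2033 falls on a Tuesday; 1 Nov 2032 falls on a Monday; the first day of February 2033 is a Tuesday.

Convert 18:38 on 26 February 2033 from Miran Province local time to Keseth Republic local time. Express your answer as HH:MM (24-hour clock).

1 March 2033 is a Tuesday, so the first Sunday is March 6.
1 November 2033 is a Tuesday, so the first Saturday is November 5.
Daylight saving runs 6 March – 5 November; 26 February 2033 is outside that window, so Miran Province is on standard time at UTC+10:00.
18:38 Miran Province − 10h = 08:38 UTC.
1 November 2032 is a Monday, so the first Sunday is November 7.
1 February 2033 is a Tuesday, so the first Sunday is February 6 and the third is February 20.
At the standard offset (UTC−11:00), 08:38 UTC − 11h = 21:38 Keseth Republic standard time (rolling into the previous day, 25 February 2033).
Daylight saving runs 7 November 2032 – 20 February 2033; the standard-time date in Keseth Republic, 25 February 2033, is outside that window, so Keseth Republic is on standard time at UTC−11:00.
08:38 UTC − 11h = 21:38 Keseth Republic (rolling into the previous day, 25 February 2033).

21:38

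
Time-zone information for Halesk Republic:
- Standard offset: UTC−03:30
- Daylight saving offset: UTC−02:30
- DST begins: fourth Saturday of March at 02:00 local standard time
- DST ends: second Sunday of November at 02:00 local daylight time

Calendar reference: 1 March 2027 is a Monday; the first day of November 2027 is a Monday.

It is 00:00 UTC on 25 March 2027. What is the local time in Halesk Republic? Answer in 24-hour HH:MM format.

20:30

1 March 2027 is a Monday, so the first Saturday is March 6 and the fourth is March 27.
1 November 2027 is a Monday, so the first Sunday is November 7 and the second is November 14.
At the standard offset (UTC−03:30), 00:00 UTC − 3h30m = 20:30 Halesk Republic standard time (rolling into the previous day, 24 March 2027).
Daylight saving runs 27 March – 14 November; the standard-time date in Halesk Republic, 24 March 2027, is outside that window, so Halesk Republic is on standard time at UTC−03:30.
00:00 UTC − 3h30m = 20:30 local (rolling into the previous day, 24 March 2027).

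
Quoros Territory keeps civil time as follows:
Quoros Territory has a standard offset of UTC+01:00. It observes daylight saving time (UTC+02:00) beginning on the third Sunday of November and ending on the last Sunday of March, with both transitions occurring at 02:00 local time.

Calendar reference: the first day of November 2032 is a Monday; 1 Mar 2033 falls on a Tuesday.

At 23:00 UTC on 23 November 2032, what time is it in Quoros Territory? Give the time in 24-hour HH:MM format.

01:00

1 November 2032 is a Monday, so the first Sunday is November 7 and the third is November 21.
1 March 2033 is a Tuesday, so Sundays fall on 6, 13, 20, 27; the last is March 27.
At the standard offset (UTC+01:00), 23:00 UTC + 1h = 00:00 Quoros Territory standard time (rolling into the next day, 24 November 2032).
The standard-time date in Quoros Territory, 24 November 2032, falls between 21 November 2032 and 27 March 2033, so daylight saving is in effect and Quoros Territory is at UTC+02:00.
23:00 UTC + 2h = 01:00 local (rolling into the next day, 24 November 2032).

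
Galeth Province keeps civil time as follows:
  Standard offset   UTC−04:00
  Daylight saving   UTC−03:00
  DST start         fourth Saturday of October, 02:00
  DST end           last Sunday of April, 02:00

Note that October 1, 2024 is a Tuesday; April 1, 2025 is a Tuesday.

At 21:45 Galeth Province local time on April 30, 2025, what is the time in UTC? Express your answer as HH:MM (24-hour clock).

1 October 2024 is a Tuesday, so the first Saturday is October 5 and the fourth is October 26.
1 April 2025 is a Tuesday, so Sundays fall on 6, 13, 20, 27; the last is April 27.
April 30, 2025 does not fall between 26 October 2024 and 27 April 2025, so daylight saving is not in effect and Galeth Province is at UTC−04:00.
21:45 local + 4h = 01:45 UTC (rolling into the next day, 1 May 2025).

01:45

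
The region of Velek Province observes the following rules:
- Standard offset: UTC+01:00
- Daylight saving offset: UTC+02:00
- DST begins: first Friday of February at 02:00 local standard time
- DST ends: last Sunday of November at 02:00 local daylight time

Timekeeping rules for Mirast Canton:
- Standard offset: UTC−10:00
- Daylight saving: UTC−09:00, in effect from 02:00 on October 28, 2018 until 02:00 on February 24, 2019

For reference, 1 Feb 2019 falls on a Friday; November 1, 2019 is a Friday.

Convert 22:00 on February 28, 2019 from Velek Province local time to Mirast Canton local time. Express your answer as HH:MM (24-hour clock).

1 February 2019 is a Friday, so the first Friday is February 1.
1 November 2019 is a Friday, so Sundays fall on 3, 10, 17, 24; the last is November 24.
February 28, 2019 lies within the daylight-saving period (1 February – 24 November), so Velek Province is on daylight time, UTC+02:00.
22:00 Velek Province − 2h = 20:00 UTC.
At the standard offset (UTC−10:00), 20:00 UTC − 10h = 10:00 Mirast Canton standard time.
The standard-time date in Mirast Canton, February 28, 2019, is outside the daylight-saving period (28 October 2018 – 24 February 2019), so Mirast Canton is on standard time, UTC−10:00.
20:00 UTC − 10h = 10:00 Mirast Canton.

10:00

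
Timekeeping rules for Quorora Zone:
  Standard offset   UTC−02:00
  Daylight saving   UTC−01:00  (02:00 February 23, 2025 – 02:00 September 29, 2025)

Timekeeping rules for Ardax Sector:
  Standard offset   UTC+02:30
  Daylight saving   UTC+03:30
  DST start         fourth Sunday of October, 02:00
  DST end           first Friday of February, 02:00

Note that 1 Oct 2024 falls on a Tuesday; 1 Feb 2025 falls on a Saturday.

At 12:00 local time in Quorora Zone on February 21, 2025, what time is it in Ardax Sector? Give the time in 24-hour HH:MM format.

16:30

February 21, 2025 does not fall between 23 February and 29 September, so daylight saving is not in effect and Quorora Zone is at UTC−02:00.
12:00 Quorora Zone + 2h = 14:00 UTC.
1 October 2024 is a Tuesday, so the first Sunday is October 6 and the fourth is October 27.
1 February 2025 is a Saturday, so the first Friday is February 7.
At the standard offset (UTC+02:30), 14:00 UTC + 2h30m = 16:30 Ardax Sector standard time.
The standard-time date in Ardax Sector, February 21, 2025, is outside the daylight-saving period (27 October 2024 – 7 February 2025), so Ardax Sector is on standard time, UTC+02:30.
14:00 UTC + 2h30m = 16:30 Ardax Sector.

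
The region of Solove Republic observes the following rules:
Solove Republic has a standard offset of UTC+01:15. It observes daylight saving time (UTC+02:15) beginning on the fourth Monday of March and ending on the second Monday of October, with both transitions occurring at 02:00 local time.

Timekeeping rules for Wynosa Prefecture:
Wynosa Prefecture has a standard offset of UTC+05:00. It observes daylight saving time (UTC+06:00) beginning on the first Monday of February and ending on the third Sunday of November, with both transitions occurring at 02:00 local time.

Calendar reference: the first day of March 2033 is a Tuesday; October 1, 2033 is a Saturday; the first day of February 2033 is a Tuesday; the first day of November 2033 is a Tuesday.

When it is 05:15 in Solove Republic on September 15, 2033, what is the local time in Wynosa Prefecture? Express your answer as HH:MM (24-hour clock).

09:00

1 March 2033 is a Tuesday, so the first Monday is March 7 and the fourth is March 28.
1 October 2033 is a Saturday, so the first Monday is October 3 and the second is October 10.
September 15, 2033 falls between 28 March and 10 October, so daylight saving is in effect and Solove Republic is at UTC+02:15.
05:15 Solove Republic − 2h15m = 03:00 UTC.
1 February 2033 is a Tuesday, so the first Monday is February 7.
1 November 2033 is a Tuesday, so the first Sunday is November 6 and the third is November 20.
At the standard offset (UTC+05:00), 03:00 UTC + 5h = 08:00 Wynosa Prefecture standard time.
The standard-time date in Wynosa Prefecture, September 15, 2033, lies within the daylight-saving period (7 February – 20 November), so Wynosa Prefecture is on daylight time, UTC+06:00.
03:00 UTC + 6h = 09:00 Wynosa Prefecture.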